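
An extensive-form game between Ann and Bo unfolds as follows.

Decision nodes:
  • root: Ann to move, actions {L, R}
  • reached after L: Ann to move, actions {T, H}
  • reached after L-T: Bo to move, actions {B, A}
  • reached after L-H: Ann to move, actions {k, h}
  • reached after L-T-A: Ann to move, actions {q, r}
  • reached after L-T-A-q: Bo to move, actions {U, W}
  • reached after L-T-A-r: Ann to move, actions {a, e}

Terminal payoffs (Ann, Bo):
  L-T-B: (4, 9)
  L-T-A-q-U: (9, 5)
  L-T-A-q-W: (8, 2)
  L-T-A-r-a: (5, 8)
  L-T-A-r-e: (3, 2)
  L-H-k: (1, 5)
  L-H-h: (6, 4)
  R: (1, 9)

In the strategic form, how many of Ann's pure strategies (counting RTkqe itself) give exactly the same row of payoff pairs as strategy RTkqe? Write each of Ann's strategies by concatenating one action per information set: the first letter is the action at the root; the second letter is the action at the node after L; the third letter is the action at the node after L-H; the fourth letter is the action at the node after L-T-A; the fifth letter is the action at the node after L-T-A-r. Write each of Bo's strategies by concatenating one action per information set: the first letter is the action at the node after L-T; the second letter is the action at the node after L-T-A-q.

16

Row for RTkqe (columns BU, BW, AU, AW): (1,9) (1,9) (1,9) (1,9).
Under RTkqe, Ann's choice at the node after L and at the node after L-H and at the node after L-T-A and at the node after L-T-A-r can never be reached regardless of what Bo does, so varying those choices leaves every outcome unchanged.
Holding the reachable choices fixed and varying the unreachable ones freely already gives 2 × 2 × 2 × 2 = 16 equivalent strategies.
No other strategy reproduces this row, so those 16 are the full class: RTkqa, RTkqe, RTkra, RTkre, RThqa, RThqe, RThra, RThre, RHkqa, RHkqe, RHkra, RHkre, RHhqa, RHhqe, RHhra, RHhre.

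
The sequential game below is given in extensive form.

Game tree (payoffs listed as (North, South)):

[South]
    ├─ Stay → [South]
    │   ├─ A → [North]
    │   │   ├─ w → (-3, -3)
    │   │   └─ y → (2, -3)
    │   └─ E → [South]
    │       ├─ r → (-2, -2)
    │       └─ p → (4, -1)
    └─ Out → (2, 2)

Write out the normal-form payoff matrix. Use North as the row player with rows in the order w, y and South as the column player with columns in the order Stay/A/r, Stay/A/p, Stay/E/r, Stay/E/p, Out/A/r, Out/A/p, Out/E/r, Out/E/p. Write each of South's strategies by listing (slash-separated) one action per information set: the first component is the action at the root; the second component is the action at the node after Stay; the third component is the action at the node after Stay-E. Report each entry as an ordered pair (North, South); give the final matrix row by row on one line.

      Stay/A/r  Stay/A/p  Stay/E/r  Stay/E/p  Out/A/r  Out/A/p  Out/E/r  Out/E/p
   w  (-3,-3)  (-3,-3)  (-2,-2)   (4,-1)    (2,2)    (2,2)    (2,2)    (2,2)
   y   (2,-3)   (2,-3)  (-2,-2)   (4,-1)    (2,2)    (2,2)    (2,2)    (2,2)

w: (-3,-3) (-3,-3) (-2,-2) (4,-1) (2,2) (2,2) (2,2) (2,2) | y: (2,-3) (2,-3) (-2,-2) (4,-1) (2,2) (2,2) (2,2) (2,2)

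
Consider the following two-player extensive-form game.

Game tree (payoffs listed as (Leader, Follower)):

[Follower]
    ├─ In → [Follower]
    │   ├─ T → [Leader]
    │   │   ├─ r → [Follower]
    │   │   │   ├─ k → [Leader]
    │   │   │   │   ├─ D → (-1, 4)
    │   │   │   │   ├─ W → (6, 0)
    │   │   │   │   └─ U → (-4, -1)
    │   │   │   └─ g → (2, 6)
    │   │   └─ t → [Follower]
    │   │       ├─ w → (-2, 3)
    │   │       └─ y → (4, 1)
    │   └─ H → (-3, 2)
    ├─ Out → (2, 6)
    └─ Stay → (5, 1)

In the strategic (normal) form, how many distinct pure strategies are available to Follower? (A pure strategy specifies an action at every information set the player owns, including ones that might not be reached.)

24

Follower owns the root with actions {In, Out, Stay} — three choices.
Follower owns the node after In with actions {T, H} — two choices.
Follower owns the node after In-T-r with actions {k, g} — two choices.
Follower owns the node after In-T-t with actions {w, y} — two choices.
A pure strategy fixes one action at each information set independently, so the count is the product 3 × 2 × 2 × 2 = 24.
(For reference, Leader has 6 pure strategies, giving a 24×6 normal-form matrix.)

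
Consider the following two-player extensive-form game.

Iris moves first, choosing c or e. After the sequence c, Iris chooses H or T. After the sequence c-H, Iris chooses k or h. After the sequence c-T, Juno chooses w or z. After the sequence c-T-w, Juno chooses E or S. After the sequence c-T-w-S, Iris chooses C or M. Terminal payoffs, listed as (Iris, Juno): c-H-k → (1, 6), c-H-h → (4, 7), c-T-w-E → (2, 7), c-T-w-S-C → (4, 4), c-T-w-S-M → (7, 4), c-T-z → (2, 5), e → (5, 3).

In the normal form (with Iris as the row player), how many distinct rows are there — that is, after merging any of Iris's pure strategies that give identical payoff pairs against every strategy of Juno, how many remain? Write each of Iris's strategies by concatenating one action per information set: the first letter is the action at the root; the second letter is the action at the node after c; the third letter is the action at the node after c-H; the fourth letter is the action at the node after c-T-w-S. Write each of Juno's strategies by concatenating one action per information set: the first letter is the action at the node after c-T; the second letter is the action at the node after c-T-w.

Iris has 16 pure strategies: cHkC, cHkM, cHhC, cHhM, cTkC, cTkM, cThC, cThM, eHkC, eHkM, eHhC, eHhM, eTkC, eTkM, eThC, eThM. Columns: wE, wS, zE, zS.
{cHkC, cHkM} → row (1,6) (1,6) (1,6) (1,6)
{cHhC, cHhM} → row (4,7) (4,7) (4,7) (4,7)
{cTkC, cThC} → row (2,7) (4,4) (2,5) (2,5)
{cTkM, cThM} → row (2,7) (7,4) (2,5) (2,5)
{eHkC, eHkM, eHhC, eHhM, eTkC, eTkM, eThC, eThM} → row (5,3) (5,3) (5,3) (5,3)
That's 5 distinct rows out of 16 strategies.

5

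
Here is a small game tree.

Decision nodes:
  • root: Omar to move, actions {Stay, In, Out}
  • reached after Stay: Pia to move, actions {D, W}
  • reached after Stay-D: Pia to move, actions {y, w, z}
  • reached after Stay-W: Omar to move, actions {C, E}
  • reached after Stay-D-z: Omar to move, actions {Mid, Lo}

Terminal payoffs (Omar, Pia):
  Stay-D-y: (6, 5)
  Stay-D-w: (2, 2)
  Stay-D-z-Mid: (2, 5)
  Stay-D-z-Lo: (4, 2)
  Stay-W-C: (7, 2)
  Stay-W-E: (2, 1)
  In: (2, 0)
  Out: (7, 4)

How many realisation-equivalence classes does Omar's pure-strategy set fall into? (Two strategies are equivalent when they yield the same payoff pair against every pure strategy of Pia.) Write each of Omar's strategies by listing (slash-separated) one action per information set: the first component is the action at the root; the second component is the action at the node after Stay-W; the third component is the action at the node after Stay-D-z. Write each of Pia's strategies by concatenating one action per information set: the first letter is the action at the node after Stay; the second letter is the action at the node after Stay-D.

6

Omar has 12 pure strategies: Stay/C/Mid, Stay/C/Lo, Stay/E/Mid, Stay/E/Lo, In/C/Mid, In/C/Lo, In/E/Mid, In/E/Lo, Out/C/Mid, Out/C/Lo, Out/E/Mid, Out/E/Lo. Columns: Dy, Dw, Dz, Wy, Ww, Wz.
{Stay/C/Mid} → row (6,5) (2,2) (2,5) (7,2) (7,2) (7,2)
{Stay/C/Lo} → row (6,5) (2,2) (4,2) (7,2) (7,2) (7,2)
{Stay/E/Mid} → row (6,5) (2,2) (2,5) (2,1) (2,1) (2,1)
{Stay/E/Lo} → row (6,5) (2,2) (4,2) (2,1) (2,1) (2,1)
{In/C/Mid, In/C/Lo, In/E/Mid, In/E/Lo} → row (2,0) (2,0) (2,0) (2,0) (2,0) (2,0)
{Out/C/Mid, Out/C/Lo, Out/E/Mid, Out/E/Lo} → row (7,4) (7,4) (7,4) (7,4) (7,4) (7,4)
That's 6 distinct rows out of 12 strategies.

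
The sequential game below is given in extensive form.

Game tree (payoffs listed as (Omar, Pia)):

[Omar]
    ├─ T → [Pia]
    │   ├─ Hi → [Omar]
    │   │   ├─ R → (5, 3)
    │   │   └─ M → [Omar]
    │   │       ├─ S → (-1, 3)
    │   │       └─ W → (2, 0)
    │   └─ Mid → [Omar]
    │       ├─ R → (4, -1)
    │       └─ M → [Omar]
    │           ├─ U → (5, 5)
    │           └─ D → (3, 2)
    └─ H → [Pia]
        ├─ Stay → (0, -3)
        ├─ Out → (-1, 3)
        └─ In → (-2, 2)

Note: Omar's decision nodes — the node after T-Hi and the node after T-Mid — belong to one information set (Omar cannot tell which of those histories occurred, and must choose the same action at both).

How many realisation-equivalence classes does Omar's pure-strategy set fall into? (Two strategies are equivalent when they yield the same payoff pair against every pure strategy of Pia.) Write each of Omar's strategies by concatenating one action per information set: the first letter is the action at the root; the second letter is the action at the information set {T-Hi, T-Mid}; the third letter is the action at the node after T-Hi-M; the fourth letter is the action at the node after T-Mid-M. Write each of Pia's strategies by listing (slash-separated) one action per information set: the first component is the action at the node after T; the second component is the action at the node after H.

Omar has 16 pure strategies: TRSU, TRSD, TRWU, TRWD, TMSU, TMSD, TMWU, TMWD, HRSU, HRSD, HRWU, HRWD, HMSU, HMSD, HMWU, HMWD. Columns: Hi/Stay, Hi/Out, Hi/In, Mid/Stay, Mid/Out, Mid/In.
{TRSU, TRSD, TRWU, TRWD} → row (5,3) (5,3) (5,3) (4,-1) (4,-1) (4,-1)
{TMSU} → row (-1,3) (-1,3) (-1,3) (5,5) (5,5) (5,5)
{TMSD} → row (-1,3) (-1,3) (-1,3) (3,2) (3,2) (3,2)
{TMWU} → row (2,0) (2,0) (2,0) (5,5) (5,5) (5,5)
{TMWD} → row (2,0) (2,0) (2,0) (3,2) (3,2) (3,2)
{HRSU, HRSD, HRWU, HRWD, HMSU, HMSD, HMWU, HMWD} → row (0,-3) (-1,3) (-2,2) (0,-3) (-1,3) (-2,2)
That's 6 distinct rows out of 16 strategies.

6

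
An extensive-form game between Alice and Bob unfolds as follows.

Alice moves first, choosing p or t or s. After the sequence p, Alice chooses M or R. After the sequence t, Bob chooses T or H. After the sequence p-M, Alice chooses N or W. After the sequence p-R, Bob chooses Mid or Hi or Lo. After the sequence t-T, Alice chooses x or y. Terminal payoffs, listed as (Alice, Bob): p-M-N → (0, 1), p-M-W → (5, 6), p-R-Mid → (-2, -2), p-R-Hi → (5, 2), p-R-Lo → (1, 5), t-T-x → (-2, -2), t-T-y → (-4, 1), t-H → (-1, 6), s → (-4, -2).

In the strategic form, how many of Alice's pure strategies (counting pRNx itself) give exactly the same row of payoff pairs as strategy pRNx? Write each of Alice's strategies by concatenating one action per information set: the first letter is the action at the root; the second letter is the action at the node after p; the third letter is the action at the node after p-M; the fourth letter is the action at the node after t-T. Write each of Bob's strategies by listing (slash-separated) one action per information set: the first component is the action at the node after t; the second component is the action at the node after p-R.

Row for pRNx (columns T/Mid, T/Hi, T/Lo, H/Mid, H/Hi, H/Lo): (-2,-2) (5,2) (1,5) (-2,-2) (5,2) (1,5).
Under pRNx, Alice's choice at the node after p-M and at the node after t-T can never be reached regardless of what Bob does, so varying those choices leaves every outcome unchanged.
Holding the reachable choices fixed and varying the unreachable ones freely already gives 2 × 2 = 4 equivalent strategies.
No other strategy reproduces this row, so those 4 are the full class: pRNx, pRNy, pRWx, pRWy.

4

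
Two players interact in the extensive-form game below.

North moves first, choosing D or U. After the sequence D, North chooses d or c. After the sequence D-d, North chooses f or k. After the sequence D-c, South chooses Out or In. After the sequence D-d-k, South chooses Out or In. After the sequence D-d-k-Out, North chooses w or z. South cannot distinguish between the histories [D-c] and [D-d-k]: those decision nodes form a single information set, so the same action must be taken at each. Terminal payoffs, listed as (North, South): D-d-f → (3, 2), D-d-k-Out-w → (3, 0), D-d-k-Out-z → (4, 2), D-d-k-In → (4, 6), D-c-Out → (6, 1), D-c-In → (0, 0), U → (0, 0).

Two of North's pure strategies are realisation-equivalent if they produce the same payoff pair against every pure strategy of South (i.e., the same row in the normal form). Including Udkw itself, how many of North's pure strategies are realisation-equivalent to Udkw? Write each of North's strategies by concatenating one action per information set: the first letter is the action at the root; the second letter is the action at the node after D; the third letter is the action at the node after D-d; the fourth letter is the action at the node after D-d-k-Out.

Row for Udkw (columns Out, In): (0,0) (0,0).
Under Udkw, North's choice at the node after D and at the node after D-d and at the node after D-d-k-Out can never be reached regardless of what South does, so varying those choices leaves every outcome unchanged.
Holding the reachable choices fixed and varying the unreachable ones freely already gives 2 × 2 × 2 = 8 equivalent strategies.
No other strategy reproduces this row, so those 8 are the full class: Udfw, Udfz, Udkw, Udkz, Ucfw, Ucfz, Uckw, Uckz.

8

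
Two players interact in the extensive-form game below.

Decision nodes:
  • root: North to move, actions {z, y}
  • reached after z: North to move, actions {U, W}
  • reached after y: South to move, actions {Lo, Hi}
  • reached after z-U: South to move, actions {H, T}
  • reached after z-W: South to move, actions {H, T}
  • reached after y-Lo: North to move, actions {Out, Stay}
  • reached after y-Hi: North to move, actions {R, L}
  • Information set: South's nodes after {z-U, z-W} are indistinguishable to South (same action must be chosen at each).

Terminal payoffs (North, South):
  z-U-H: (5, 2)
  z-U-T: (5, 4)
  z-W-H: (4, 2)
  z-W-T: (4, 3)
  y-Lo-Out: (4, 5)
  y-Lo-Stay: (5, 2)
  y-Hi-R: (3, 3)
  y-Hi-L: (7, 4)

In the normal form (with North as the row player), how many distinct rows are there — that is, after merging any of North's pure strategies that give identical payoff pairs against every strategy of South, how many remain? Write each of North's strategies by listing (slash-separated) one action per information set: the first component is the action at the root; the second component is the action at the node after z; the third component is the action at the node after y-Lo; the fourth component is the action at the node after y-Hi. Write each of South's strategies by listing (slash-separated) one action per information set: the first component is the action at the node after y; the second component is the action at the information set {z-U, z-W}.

North has 16 pure strategies: z/U/Out/R, z/U/Out/L, z/U/Stay/R, z/U/Stay/L, z/W/Out/R, z/W/Out/L, z/W/Stay/R, z/W/Stay/L, y/U/Out/R, y/U/Out/L, y/U/Stay/R, y/U/Stay/L, y/W/Out/R, y/W/Out/L, y/W/Stay/R, y/W/Stay/L. Columns: Lo/H, Lo/T, Hi/H, Hi/T.
{z/U/Out/R, z/U/Out/L, z/U/Stay/R, z/U/Stay/L} → row (5,2) (5,4) (5,2) (5,4)
{z/W/Out/R, z/W/Out/L, z/W/Stay/R, z/W/Stay/L} → row (4,2) (4,3) (4,2) (4,3)
{y/U/Out/R, y/W/Out/R} → row (4,5) (4,5) (3,3) (3,3)
{y/U/Out/L, y/W/Out/L} → row (4,5) (4,5) (7,4) (7,4)
{y/U/Stay/R, y/W/Stay/R} → row (5,2) (5,2) (3,3) (3,3)
{y/U/Stay/L, y/W/Stay/L} → row (5,2) (5,2) (7,4) (7,4)
That's 6 distinct rows out of 16 strategies.

6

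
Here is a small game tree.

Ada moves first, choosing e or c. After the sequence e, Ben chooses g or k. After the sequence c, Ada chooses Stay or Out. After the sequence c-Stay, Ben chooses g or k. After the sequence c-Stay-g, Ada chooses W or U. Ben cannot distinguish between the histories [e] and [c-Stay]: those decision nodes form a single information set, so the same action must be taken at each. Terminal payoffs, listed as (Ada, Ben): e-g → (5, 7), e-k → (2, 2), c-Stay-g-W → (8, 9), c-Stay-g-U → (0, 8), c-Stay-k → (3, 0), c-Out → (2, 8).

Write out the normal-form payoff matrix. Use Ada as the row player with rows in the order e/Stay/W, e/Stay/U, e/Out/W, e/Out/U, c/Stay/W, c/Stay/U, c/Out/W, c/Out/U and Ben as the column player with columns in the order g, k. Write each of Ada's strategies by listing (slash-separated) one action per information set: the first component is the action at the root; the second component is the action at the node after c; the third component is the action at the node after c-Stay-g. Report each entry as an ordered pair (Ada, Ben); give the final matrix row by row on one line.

e/Stay/W: (5,7) (2,2) | e/Stay/U: (5,7) (2,2) | e/Out/W: (5,7) (2,2) | e/Out/U: (5,7) (2,2) | c/Stay/W: (8,9) (3,0) | c/Stay/U: (0,8) (3,0) | c/Out/W: (2,8) (2,8) | c/Out/U: (2,8) (2,8)

                g        k
e/Stay/W    (5,7)    (2,2)
e/Stay/U    (5,7)    (2,2)
 e/Out/W    (5,7)    (2,2)
 e/Out/U    (5,7)    (2,2)
c/Stay/W    (8,9)    (3,0)
c/Stay/U    (0,8)    (3,0)
 c/Out/W    (2,8)    (2,8)
 c/Out/U    (2,8)    (2,8)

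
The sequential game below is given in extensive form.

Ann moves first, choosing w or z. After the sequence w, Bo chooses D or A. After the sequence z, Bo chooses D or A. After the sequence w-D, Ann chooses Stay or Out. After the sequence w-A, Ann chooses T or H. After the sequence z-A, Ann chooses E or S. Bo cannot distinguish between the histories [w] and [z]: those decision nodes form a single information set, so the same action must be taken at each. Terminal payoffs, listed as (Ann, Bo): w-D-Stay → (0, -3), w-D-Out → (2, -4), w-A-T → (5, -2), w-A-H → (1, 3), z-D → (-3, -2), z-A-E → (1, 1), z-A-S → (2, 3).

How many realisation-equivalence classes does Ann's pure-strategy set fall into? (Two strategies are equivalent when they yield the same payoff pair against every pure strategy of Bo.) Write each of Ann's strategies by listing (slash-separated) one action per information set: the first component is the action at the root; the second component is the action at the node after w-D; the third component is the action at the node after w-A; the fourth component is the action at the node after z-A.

6

Ann has 16 pure strategies: w/Stay/T/E, w/Stay/T/S, w/Stay/H/E, w/Stay/H/S, w/Out/T/E, w/Out/T/S, w/Out/H/E, w/Out/H/S, z/Stay/T/E, z/Stay/T/S, z/Stay/H/E, z/Stay/H/S, z/Out/T/E, z/Out/T/S, z/Out/H/E, z/Out/H/S. Columns: D, A.
{w/Stay/T/E, w/Stay/T/S} → row (0,-3) (5,-2)
{w/Stay/H/E, w/Stay/H/S} → row (0,-3) (1,3)
{w/Out/T/E, w/Out/T/S} → row (2,-4) (5,-2)
{w/Out/H/E, w/Out/H/S} → row (2,-4) (1,3)
{z/Stay/T/E, z/Stay/H/E, z/Out/T/E, z/Out/H/E} → row (-3,-2) (1,1)
{z/Stay/T/S, z/Stay/H/S, z/Out/T/S, z/Out/H/S} → row (-3,-2) (2,3)
That's 6 distinct rows out of 16 strategies.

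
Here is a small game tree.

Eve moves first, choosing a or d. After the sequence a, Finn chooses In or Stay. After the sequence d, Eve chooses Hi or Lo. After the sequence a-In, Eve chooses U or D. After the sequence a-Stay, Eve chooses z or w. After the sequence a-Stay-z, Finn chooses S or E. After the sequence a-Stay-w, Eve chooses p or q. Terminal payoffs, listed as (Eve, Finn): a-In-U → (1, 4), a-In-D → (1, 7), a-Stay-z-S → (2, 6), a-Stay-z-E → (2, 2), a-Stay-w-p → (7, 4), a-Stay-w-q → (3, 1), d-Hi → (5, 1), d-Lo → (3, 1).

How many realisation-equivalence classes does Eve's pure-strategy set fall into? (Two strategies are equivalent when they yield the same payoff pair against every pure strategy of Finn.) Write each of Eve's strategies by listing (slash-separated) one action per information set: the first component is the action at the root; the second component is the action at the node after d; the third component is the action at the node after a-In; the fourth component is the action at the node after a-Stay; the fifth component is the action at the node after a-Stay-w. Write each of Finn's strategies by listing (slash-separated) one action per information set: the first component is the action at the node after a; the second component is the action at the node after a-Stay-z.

Eve has 32 pure strategies: a/Hi/U/z/p, a/Hi/U/z/q, a/Hi/U/w/p, a/Hi/U/w/q, a/Hi/D/z/p, a/Hi/D/z/q, a/Hi/D/w/p, a/Hi/D/w/q, a/Lo/U/z/p, a/Lo/U/z/q, a/Lo/U/w/p, a/Lo/U/w/q, a/Lo/D/z/p, a/Lo/D/z/q, a/Lo/D/w/p, a/Lo/D/w/q, d/Hi/U/z/p, d/Hi/U/z/q, d/Hi/U/w/p, d/Hi/U/w/q, d/Hi/D/z/p, d/Hi/D/z/q, d/Hi/D/w/p, d/Hi/D/w/q, d/Lo/U/z/p, d/Lo/U/z/q, d/Lo/U/w/p, d/Lo/U/w/q, d/Lo/D/z/p, d/Lo/D/z/q, d/Lo/D/w/p, d/Lo/D/w/q. Columns: In/S, In/E, Stay/S, Stay/E.
{a/Hi/U/z/p, a/Hi/U/z/q, a/Lo/U/z/p, a/Lo/U/z/q} → row (1,4) (1,4) (2,6) (2,2)
{a/Hi/U/w/p, a/Lo/U/w/p} → row (1,4) (1,4) (7,4) (7,4)
{a/Hi/U/w/q, a/Lo/U/w/q} → row (1,4) (1,4) (3,1) (3,1)
{a/Hi/D/z/p, a/Hi/D/z/q, a/Lo/D/z/p, a/Lo/D/z/q} → row (1,7) (1,7) (2,6) (2,2)
{a/Hi/D/w/p, a/Lo/D/w/p} → row (1,7) (1,7) (7,4) (7,4)
{a/Hi/D/w/q, a/Lo/D/w/q} → row (1,7) (1,7) (3,1) (3,1)
{d/Hi/U/z/p, d/Hi/U/z/q, d/Hi/U/w/p, d/Hi/U/w/q, d/Hi/D/z/p, d/Hi/D/z/q, d/Hi/D/w/p, d/Hi/D/w/q} → row (5,1) (5,1) (5,1) (5,1)
{d/Lo/U/z/p, d/Lo/U/z/q, d/Lo/U/w/p, d/Lo/U/w/q, d/Lo/D/z/p, d/Lo/D/z/q, d/Lo/D/w/p, d/Lo/D/w/q} → row (3,1) (3,1) (3,1) (3,1)
That's 8 distinct rows out of 32 strategies.

8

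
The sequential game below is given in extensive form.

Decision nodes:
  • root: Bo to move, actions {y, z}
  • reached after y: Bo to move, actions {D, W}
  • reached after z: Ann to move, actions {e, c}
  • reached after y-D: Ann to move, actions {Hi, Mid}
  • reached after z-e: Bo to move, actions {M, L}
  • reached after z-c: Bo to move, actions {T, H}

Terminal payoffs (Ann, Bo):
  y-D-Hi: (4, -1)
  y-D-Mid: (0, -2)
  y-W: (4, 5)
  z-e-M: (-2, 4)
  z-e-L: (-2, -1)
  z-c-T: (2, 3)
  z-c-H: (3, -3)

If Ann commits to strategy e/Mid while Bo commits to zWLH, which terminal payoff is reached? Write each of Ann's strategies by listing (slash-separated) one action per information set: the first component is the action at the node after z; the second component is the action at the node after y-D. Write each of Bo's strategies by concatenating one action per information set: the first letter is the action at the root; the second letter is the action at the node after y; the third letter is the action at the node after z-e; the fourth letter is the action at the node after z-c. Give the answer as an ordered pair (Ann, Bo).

(-2, -1)

Trace the play path from the root:
  Bo plays z
  Ann plays e at [z]
  Bo plays L at [z-e]
→ terminal payoff (-2, -1).
(Ann's choice at the node after y-D is never reached on this path, so it doesn't affect the outcome.)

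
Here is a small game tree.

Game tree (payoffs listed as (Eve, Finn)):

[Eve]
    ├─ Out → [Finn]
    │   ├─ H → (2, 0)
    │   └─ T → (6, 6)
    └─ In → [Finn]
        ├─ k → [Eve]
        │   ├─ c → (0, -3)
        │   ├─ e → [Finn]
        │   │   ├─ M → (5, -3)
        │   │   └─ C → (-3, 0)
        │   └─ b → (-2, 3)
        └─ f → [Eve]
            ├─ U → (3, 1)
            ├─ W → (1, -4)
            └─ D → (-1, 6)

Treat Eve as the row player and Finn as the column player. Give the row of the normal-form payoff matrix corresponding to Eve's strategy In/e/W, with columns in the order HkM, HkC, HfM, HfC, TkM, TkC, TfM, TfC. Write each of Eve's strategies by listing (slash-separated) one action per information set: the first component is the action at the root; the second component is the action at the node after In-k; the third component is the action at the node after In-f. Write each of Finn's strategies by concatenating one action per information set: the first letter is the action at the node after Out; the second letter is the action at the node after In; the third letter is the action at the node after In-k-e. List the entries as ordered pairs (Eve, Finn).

vs HkM: Eve plays In → Finn plays k at [In] → Eve plays e at [In-k] → Finn plays M at [In-k-e] → (5, -3)
vs HkC: Eve plays In → Finn plays k at [In] → Eve plays e at [In-k] → Finn plays C at [In-k-e] → (-3, 0)
vs HfM: Eve plays In → Finn plays f at [In] → Eve plays W at [In-f] → (1, -4)
vs HfC: Eve plays In → Finn plays f at [In] → Eve plays W at [In-f] → (1, -4)
vs TkM: Eve plays In → Finn plays k at [In] → Eve plays e at [In-k] → Finn plays M at [In-k-e] → (5, -3)
vs TkC: Eve plays In → Finn plays k at [In] → Eve plays e at [In-k] → Finn plays C at [In-k-e] → (-3, 0)
vs TfM: Eve plays In → Finn plays f at [In] → Eve plays W at [In-f] → (1, -4)
vs TfC: Eve plays In → Finn plays f at [In] → Eve plays W at [In-f] → (1, -4)

(5,-3) (-3,0) (1,-4) (1,-4) (5,-3) (-3,0) (1,-4) (1,-4)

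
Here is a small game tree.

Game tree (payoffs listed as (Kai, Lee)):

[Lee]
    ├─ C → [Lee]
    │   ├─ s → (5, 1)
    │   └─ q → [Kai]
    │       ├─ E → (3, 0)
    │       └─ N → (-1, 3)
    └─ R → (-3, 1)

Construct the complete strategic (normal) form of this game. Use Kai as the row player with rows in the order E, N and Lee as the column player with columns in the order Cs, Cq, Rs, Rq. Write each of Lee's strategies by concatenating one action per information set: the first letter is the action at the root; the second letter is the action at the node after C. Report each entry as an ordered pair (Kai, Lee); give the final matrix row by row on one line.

Row E: Cs→(5,1), Cq→(3,0), Rs→(-3,1), Rq→(-3,1)
Row N: Cs→(5,1), Cq→(-1,3), Rs→(-3,1), Rq→(-3,1)

E: (5,1) (3,0) (-3,1) (-3,1) | N: (5,1) (-1,3) (-3,1) (-3,1)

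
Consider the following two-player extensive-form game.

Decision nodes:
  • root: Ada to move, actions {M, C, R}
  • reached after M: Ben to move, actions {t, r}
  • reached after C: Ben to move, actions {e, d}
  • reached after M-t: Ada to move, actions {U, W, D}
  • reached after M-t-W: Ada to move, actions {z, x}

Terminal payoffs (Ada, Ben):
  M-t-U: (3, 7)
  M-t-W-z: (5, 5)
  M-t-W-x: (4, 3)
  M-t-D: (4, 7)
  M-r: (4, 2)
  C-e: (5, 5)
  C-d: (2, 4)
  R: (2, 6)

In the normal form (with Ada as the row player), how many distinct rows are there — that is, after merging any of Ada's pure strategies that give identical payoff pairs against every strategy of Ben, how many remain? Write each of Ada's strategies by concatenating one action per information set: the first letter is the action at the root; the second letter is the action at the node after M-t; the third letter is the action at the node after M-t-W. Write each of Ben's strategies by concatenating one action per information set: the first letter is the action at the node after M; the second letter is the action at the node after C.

6

Ada has 18 pure strategies: MUz, MUx, MWz, MWx, MDz, MDx, CUz, CUx, CWz, CWx, CDz, CDx, RUz, RUx, RWz, RWx, RDz, RDx. Columns: te, td, re, rd.
{MUz, MUx} → row (3,7) (3,7) (4,2) (4,2)
{MWz} → row (5,5) (5,5) (4,2) (4,2)
{MWx} → row (4,3) (4,3) (4,2) (4,2)
{MDz, MDx} → row (4,7) (4,7) (4,2) (4,2)
{CUz, CUx, CWz, CWx, CDz, CDx} → row (5,5) (2,4) (5,5) (2,4)
{RUz, RUx, RWz, RWx, RDz, RDx} → row (2,6) (2,6) (2,6) (2,6)
That's 6 distinct rows out of 18 strategies.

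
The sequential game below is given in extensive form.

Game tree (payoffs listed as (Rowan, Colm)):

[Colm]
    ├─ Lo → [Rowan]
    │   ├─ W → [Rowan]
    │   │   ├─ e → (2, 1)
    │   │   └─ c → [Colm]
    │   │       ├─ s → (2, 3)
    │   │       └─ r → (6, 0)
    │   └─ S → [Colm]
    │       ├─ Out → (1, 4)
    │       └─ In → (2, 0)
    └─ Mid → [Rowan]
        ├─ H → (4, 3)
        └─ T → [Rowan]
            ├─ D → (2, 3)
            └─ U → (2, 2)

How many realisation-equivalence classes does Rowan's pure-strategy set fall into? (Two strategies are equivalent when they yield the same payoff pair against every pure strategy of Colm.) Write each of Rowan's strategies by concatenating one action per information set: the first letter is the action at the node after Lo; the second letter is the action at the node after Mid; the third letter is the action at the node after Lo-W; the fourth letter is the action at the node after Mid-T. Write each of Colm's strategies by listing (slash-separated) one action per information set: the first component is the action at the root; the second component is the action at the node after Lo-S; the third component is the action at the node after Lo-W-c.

Rowan has 16 pure strategies: WHeD, WHeU, WHcD, WHcU, WTeD, WTeU, WTcD, WTcU, SHeD, SHeU, SHcD, SHcU, STeD, STeU, STcD, STcU. Columns: Lo/Out/s, Lo/Out/r, Lo/In/s, Lo/In/r, Mid/Out/s, Mid/Out/r, Mid/In/s, Mid/In/r.
{WHeD, WHeU} → row (2,1) (2,1) (2,1) (2,1) (4,3) (4,3) (4,3) (4,3)
{WHcD, WHcU} → row (2,3) (6,0) (2,3) (6,0) (4,3) (4,3) (4,3) (4,3)
{WTeD} → row (2,1) (2,1) (2,1) (2,1) (2,3) (2,3) (2,3) (2,3)
{WTeU} → row (2,1) (2,1) (2,1) (2,1) (2,2) (2,2) (2,2) (2,2)
{WTcD} → row (2,3) (6,0) (2,3) (6,0) (2,3) (2,3) (2,3) (2,3)
{WTcU} → row (2,3) (6,0) (2,3) (6,0) (2,2) (2,2) (2,2) (2,2)
{SHeD, SHeU, SHcD, SHcU} → row (1,4) (1,4) (2,0) (2,0) (4,3) (4,3) (4,3) (4,3)
{STeD, STcD} → row (1,4) (1,4) (2,0) (2,0) (2,3) (2,3) (2,3) (2,3)
{STeU, STcU} → row (1,4) (1,4) (2,0) (2,0) (2,2) (2,2) (2,2) (2,2)
That's 9 distinct rows out of 16 strategies.

9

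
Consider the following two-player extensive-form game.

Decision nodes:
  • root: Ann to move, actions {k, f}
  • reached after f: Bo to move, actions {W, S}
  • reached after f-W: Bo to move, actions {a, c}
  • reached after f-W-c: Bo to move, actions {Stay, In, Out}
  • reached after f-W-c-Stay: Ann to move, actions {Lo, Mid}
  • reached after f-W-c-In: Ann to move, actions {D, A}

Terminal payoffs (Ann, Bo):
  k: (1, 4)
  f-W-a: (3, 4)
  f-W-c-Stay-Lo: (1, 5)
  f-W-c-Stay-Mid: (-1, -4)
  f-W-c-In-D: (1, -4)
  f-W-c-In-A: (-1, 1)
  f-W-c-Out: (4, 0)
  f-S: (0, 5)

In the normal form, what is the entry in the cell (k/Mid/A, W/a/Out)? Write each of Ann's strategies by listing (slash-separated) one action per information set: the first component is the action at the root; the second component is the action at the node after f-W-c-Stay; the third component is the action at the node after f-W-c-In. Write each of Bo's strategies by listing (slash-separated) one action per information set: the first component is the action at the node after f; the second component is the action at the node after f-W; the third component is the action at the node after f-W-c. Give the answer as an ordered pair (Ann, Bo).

Trace the play path from the root:
  Ann plays k
→ terminal payoff (1, 4).
(Ann's choice at the node after f-W-c-Stay is never reached on this path, so it doesn't affect the outcome.)

(1, 4)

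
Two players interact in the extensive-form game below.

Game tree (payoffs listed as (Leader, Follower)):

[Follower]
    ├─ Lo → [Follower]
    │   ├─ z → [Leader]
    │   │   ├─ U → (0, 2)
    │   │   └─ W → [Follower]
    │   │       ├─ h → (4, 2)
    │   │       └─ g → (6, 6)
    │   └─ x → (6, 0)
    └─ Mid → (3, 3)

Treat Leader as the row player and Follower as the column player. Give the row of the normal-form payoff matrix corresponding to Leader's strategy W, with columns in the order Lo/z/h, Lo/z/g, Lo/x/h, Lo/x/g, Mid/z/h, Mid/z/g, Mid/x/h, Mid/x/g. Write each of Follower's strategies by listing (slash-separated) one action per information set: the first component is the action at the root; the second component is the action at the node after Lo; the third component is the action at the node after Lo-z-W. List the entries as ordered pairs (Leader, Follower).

(4,2) (6,6) (6,0) (6,0) (3,3) (3,3) (3,3) (3,3)

vs Lo/z/h: Follower plays Lo → Follower plays z at [Lo] → Leader plays W at [Lo-z] → Follower plays h at [Lo-z-W] → (4, 2)
vs Lo/z/g: Follower plays Lo → Follower plays z at [Lo] → Leader plays W at [Lo-z] → Follower plays g at [Lo-z-W] → (6, 6)
vs Lo/x/h: Follower plays Lo → Follower plays x at [Lo] → (6, 0)
vs Lo/x/g: Follower plays Lo → Follower plays x at [Lo] → (6, 0)
vs Mid/z/h: Follower plays Mid → (3, 3)
vs Mid/z/g: Follower plays Mid → (3, 3)
vs Mid/x/h: Follower plays Mid → (3, 3)
vs Mid/x/g: Follower plays Mid → (3, 3)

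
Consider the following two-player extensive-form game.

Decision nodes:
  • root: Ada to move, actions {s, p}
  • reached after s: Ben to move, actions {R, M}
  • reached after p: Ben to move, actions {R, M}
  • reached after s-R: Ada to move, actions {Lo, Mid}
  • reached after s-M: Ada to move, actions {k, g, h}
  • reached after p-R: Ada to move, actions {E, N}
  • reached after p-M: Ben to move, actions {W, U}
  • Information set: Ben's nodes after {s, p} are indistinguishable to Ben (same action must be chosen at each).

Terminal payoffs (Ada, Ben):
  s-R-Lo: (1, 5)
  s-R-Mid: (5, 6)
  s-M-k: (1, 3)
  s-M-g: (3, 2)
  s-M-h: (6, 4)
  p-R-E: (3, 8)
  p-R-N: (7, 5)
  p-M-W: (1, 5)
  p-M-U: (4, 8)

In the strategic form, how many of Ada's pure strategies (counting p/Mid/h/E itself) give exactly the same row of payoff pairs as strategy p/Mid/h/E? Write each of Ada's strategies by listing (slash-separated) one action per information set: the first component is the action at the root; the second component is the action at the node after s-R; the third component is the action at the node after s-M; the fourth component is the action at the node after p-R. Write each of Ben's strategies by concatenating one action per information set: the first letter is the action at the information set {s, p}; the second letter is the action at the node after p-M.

6

Row for p/Mid/h/E (columns RW, RU, MW, MU): (3,8) (3,8) (1,5) (4,8).
Under p/Mid/h/E, Ada's choice at the node after s-R and at the node after s-M can never be reached regardless of what Ben does, so varying those choices leaves every outcome unchanged.
Holding the reachable choices fixed and varying the unreachable ones freely already gives 2 × 3 = 6 equivalent strategies.
No other strategy reproduces this row, so those 6 are the full class: p/Lo/k/E, p/Lo/g/E, p/Lo/h/E, p/Mid/k/E, p/Mid/g/E, p/Mid/h/E.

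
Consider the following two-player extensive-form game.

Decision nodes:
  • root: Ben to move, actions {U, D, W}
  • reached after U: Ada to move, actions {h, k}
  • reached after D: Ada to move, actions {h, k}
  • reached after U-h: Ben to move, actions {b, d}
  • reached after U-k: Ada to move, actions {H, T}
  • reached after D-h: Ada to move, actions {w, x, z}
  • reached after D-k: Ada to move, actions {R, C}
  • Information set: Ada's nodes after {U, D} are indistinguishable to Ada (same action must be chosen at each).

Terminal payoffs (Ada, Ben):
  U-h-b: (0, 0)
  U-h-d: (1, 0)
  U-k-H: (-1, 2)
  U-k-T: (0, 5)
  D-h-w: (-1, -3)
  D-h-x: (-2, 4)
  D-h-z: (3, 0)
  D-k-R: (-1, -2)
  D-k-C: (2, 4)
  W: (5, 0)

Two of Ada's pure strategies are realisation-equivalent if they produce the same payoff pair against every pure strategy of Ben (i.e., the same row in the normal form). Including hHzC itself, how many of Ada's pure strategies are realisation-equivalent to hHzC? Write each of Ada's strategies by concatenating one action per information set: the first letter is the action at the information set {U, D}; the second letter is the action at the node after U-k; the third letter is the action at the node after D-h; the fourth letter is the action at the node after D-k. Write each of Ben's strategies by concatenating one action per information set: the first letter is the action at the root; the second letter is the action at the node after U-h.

Row for hHzC (columns Ub, Ud, Db, Dd, Wb, Wd): (0,0) (1,0) (3,0) (3,0) (5,0) (5,0).
Under hHzC, Ada's choice at the node after U-k and at the node after D-k can never be reached regardless of what Ben does, so varying those choices leaves every outcome unchanged.
Holding the reachable choices fixed and varying the unreachable ones freely already gives 2 × 2 = 4 equivalent strategies.
No other strategy reproduces this row, so those 4 are the full class: hHzR, hHzC, hTzR, hTzC.

4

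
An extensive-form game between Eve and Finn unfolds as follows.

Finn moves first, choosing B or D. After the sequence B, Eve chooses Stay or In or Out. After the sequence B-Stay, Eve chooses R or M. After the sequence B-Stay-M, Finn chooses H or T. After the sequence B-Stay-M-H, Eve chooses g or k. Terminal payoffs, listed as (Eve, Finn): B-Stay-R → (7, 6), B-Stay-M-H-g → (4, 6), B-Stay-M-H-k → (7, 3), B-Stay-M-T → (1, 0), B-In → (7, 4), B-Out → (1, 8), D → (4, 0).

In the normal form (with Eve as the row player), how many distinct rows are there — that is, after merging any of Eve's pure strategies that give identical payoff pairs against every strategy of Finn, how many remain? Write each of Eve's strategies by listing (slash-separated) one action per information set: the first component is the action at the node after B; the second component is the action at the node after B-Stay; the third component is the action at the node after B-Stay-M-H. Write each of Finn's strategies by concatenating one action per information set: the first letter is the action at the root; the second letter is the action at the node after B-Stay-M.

Eve has 12 pure strategies: Stay/R/g, Stay/R/k, Stay/M/g, Stay/M/k, In/R/g, In/R/k, In/M/g, In/M/k, Out/R/g, Out/R/k, Out/M/g, Out/M/k. Columns: BH, BT, DH, DT.
{Stay/R/g, Stay/R/k} → row (7,6) (7,6) (4,0) (4,0)
{Stay/M/g} → row (4,6) (1,0) (4,0) (4,0)
{Stay/M/k} → row (7,3) (1,0) (4,0) (4,0)
{In/R/g, In/R/k, In/M/g, In/M/k} → row (7,4) (7,4) (4,0) (4,0)
{Out/R/g, Out/R/k, Out/M/g, Out/M/k} → row (1,8) (1,8) (4,0) (4,0)
That's 5 distinct rows out of 12 strategies.

5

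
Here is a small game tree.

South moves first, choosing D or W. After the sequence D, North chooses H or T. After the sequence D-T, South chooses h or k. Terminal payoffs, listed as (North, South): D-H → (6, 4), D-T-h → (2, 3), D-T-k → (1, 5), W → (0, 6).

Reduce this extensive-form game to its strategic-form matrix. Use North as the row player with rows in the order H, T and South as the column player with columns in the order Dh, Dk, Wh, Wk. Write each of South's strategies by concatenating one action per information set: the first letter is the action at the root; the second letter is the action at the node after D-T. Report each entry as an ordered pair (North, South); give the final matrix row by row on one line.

Row H: Dh→(6,4), Dk→(6,4), Wh→(0,6), Wk→(0,6)
Row T: Dh→(2,3), Dk→(1,5), Wh→(0,6), Wk→(0,6)

H: (6,4) (6,4) (0,6) (0,6) | T: (2,3) (1,5) (0,6) (0,6)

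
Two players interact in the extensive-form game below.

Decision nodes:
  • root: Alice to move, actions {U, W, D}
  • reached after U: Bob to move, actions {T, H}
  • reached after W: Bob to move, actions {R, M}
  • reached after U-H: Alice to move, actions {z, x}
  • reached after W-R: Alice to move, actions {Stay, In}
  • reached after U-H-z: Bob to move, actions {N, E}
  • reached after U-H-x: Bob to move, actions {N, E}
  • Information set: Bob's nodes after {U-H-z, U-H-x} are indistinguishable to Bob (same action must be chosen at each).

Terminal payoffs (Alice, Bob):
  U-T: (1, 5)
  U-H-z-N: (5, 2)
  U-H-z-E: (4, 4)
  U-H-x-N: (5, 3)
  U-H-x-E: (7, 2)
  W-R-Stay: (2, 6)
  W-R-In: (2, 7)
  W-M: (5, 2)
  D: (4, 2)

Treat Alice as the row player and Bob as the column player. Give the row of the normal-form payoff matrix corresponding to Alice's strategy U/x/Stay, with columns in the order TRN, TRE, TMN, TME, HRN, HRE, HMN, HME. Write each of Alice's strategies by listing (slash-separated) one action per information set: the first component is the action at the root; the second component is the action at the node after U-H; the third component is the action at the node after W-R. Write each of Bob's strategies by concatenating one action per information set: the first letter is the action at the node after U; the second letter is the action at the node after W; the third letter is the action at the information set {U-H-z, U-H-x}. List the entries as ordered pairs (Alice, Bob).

(1,5) (1,5) (1,5) (1,5) (5,3) (7,2) (5,3) (7,2)

vs TRN: Alice plays U → Bob plays T at [U] → (1, 5)
vs TRE: Alice plays U → Bob plays T at [U] → (1, 5)
vs TMN: Alice plays U → Bob plays T at [U] → (1, 5)
vs TME: Alice plays U → Bob plays T at [U] → (1, 5)
vs HRN: Alice plays U → Bob plays H at [U] → Alice plays x at [U-H] → Bob plays N at [U-H-x] → (5, 3)
vs HRE: Alice plays U → Bob plays H at [U] → Alice plays x at [U-H] → Bob plays E at [U-H-x] → (7, 2)
vs HMN: Alice plays U → Bob plays H at [U] → Alice plays x at [U-H] → Bob plays N at [U-H-x] → (5, 3)
vs HME: Alice plays U → Bob plays H at [U] → Alice plays x at [U-H] → Bob plays E at [U-H-x] → (7, 2)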